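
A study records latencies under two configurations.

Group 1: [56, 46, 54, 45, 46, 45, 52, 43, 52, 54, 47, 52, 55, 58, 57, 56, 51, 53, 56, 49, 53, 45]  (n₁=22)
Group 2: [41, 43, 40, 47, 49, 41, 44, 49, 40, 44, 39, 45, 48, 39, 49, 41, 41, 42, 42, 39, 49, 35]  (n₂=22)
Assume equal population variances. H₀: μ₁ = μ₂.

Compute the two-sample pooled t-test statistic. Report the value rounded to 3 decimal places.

x̄₁=51.136, s₁=4.612, n₁=22
x̄₂=43.045, s₂=4.018, n₂=22
s_p² = [21·4.612² + 21·4.018²]/42 = 18.7035
SE = √(s_p²·(1/22+1/22)) = 1.3040
t = (51.136−43.045)/1.3040 = 6.2049
df = 42

test statistic = 6.205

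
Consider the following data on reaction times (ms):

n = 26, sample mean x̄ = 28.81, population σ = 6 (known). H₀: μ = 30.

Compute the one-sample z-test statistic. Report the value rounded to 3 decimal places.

SE = σ/√n = 6/√26 = 1.1767
z = (x̄−μ₀)/SE = (28.81−30)/1.1767 = -1.0113

test statistic = -1.011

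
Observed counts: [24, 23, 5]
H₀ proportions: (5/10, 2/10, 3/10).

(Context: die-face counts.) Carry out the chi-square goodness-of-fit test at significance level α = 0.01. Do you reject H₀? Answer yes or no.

n = 52; E_i = n·p_i = [26.00, 10.40, 15.60]
χ² = (24−26.00)²/26.00 + (23−10.40)²/10.40 + (5−15.60)²/15.60 = 22.6218
df = 2
p-value (upper-tail) = 0.00001
At α=0.01: p < α → reject H₀

reject H₀: yes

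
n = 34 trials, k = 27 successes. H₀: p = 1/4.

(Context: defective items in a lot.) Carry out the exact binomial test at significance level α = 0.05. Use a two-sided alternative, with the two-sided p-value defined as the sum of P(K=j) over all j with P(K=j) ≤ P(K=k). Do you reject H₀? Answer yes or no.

Exact binomial: n=34, k=27, p₀=1/4=0.2500
P(X=j) = C(n,j)·p₀^j·(1−p₀)^(n−j); p = Σ P(X=j) over j with P(X=j) ≤ P(X=27)
p-value (two-sided) = 0.00000
At α=0.05: p < α → reject H₀

reject H₀: yes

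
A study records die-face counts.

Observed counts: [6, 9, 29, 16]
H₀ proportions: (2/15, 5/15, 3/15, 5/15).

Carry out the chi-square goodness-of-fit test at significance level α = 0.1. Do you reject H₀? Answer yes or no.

n = 60; E_i = n·p_i = [8.00, 20.00, 12.00, 20.00]
χ² = (6−8.00)²/8.00 + (9−20.00)²/20.00 + (29−12.00)²/12.00 + (16−20.00)²/20.00 = 31.4333
df = 3
p-value (upper-tail) = 0.00000
At α=0.1: p < α → reject H₀

reject H₀: yes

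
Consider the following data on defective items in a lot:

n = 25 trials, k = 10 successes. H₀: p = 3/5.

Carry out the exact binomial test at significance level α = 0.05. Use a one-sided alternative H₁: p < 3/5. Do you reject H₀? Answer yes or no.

reject H₀: yes

Exact binomial: n=25, k=10, p₀=3/5=0.6000
P(X≤10) from Σ C(n,i)·p₀^i·(1−p₀)^(n−i)
p-value (one-sided, H₁ less) = 0.03439
At α=0.05: p < α → reject H₀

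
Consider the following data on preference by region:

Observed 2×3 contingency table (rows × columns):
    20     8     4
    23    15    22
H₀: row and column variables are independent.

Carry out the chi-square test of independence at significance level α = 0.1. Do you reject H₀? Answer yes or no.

reject H₀: yes

Row totals [32, 60], col totals [43, 23, 26], n=92
χ² = (20−14.96)²/14.96 + (8−8.00)²/8.00 + (4−9.04)²/9.04 + (23−28.04)²/28.04 + (15−15.00)²/15.00 + (22−16.96)²/16.96 = 6.9206
df = 2
p-value (upper-tail) = 0.03142
At α=0.1: p < α → reject H₀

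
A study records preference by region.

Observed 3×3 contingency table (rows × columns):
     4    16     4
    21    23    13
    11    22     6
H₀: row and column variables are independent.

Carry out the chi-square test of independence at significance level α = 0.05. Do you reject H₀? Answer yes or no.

reject H₀: no

Row totals [24, 57, 39], col totals [36, 61, 23], n=120
χ² = (4−7.20)²/7.20 + (16−12.20)²/12.20 + (4−4.60)²/4.60 + (21−17.10)²/17.10 + (23−28.98)²/28.98 + (13−10.93)²/10.93 + (11−11.70)²/11.70 + (22−19.82)²/19.82 + (6−7.47)²/7.47 = 5.7713
df = 4
p-value (upper-tail) = 0.21689
At α=0.05: p ≥ α → fail to reject H₀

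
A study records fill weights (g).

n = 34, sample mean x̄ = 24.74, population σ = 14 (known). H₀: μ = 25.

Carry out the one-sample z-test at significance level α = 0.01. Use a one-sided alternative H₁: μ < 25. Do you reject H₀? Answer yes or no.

SE = σ/√n = 14/√34 = 2.4010
z = (x̄−μ₀)/SE = (24.74−25)/2.4010 = -0.1083
p-value (one-sided, H₁ less) = 0.45688
At α=0.01: p ≥ α → fail to reject H₀

reject H₀: no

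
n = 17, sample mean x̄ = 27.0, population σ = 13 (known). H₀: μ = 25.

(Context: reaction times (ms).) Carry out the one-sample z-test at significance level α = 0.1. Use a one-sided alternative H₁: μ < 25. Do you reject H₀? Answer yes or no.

SE = σ/√n = 13/√17 = 3.1530
z = (x̄−μ₀)/SE = (27.0−25)/3.1530 = 0.6343
p-value (one-sided, H₁ less) = 0.73707
At α=0.1: p ≥ α → fail to reject H₀

reject H₀: no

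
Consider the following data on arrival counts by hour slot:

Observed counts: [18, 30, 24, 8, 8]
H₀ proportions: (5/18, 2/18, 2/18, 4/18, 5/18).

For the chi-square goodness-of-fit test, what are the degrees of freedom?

degrees of freedom = 4

df = k − 1 = 5 − 1 = 4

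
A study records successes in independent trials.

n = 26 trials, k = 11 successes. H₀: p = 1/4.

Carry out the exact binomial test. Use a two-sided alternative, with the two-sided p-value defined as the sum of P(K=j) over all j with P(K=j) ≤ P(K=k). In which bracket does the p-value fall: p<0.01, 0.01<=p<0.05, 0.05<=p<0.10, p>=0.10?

Exact binomial: n=26, k=11, p₀=1/4=0.2500
P(X=j) = C(n,j)·p₀^j·(1−p₀)^(n−j); p = Σ P(X=j) over j with P(X=j) ≤ P(X=11)
p-value (two-sided) = 0.06592
→ bracket: 0.05<=p<0.10

p-value bracket: 0.05<=p<0.10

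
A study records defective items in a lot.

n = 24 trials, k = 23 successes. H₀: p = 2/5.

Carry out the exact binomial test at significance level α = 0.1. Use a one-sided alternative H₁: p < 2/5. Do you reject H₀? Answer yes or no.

reject H₀: no

Exact binomial: n=24, k=23, p₀=2/5=0.4000
P(X≤23) from Σ C(n,i)·p₀^i·(1−p₀)^(n−i)
p-value (one-sided, H₁ less) = 1.00000
At α=0.1: p ≥ α → fail to reject H₀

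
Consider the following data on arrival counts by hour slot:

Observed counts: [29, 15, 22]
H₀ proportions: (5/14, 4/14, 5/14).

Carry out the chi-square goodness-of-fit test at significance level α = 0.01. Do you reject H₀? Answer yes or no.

n = 66; E_i = n·p_i = [23.57, 18.86, 23.57]
χ² = (29−23.57)²/23.57 + (15−18.86)²/18.86 + (22−23.57)²/23.57 = 2.1439
df = 2
p-value (upper-tail) = 0.34233
At α=0.01: p ≥ α → fail to reject H₀

reject H₀: no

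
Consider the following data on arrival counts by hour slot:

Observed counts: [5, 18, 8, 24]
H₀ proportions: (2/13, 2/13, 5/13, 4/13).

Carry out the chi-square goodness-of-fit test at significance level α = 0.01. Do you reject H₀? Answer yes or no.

reject H₀: yes

n = 55; E_i = n·p_i = [8.46, 8.46, 21.15, 16.92]
χ² = (5−8.46)²/8.46 + (18−8.46)²/8.46 + (8−21.15)²/21.15 + (24−16.92)²/16.92 = 23.3073
df = 3
p-value (upper-tail) = 0.00003
At α=0.01: p < α → reject H₀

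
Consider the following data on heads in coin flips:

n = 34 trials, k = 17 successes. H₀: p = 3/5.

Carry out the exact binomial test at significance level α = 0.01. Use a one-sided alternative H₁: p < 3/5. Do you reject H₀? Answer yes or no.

Exact binomial: n=34, k=17, p₀=3/5=0.6000
P(X≤17) from Σ C(n,i)·p₀^i·(1−p₀)^(n−i)
p-value (one-sided, H₁ less) = 0.15503
At α=0.01: p ≥ α → fail to reject H₀

reject H₀: no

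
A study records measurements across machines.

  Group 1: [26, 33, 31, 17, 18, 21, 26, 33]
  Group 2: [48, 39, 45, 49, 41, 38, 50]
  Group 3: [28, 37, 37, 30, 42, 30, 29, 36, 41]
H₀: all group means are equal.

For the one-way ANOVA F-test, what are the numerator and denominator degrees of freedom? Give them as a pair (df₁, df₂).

k = 3 groups, N = 24 total
df = (k−1, N−k) = (3−1, 24−3) = (2, 21)

degrees of freedom = [2, 21]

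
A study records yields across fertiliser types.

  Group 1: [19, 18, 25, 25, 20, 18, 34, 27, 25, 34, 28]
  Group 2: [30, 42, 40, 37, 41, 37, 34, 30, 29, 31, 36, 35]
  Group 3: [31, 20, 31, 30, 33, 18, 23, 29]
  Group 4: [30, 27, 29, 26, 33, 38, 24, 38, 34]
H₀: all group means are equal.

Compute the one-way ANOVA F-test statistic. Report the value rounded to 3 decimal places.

test statistic = 8.498

Group means [24.82, 35.17, 26.88, 31.00], grand mean 29.725
SSB = Σnᵢ(x̄ᵢ−x̄)² = 699.797; SSW = ΣΣ(x−x̄ᵢ)² = 988.178
MSB = 699.797/3 = 233.2657; MSW = 988.178/36 = 27.4494
F = MSB/MSW = 8.4980
df = (3, 36)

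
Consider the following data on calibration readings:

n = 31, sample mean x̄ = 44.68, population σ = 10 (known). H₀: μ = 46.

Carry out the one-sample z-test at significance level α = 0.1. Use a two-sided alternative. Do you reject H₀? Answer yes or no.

SE = σ/√n = 10/√31 = 1.7961
z = (x̄−μ₀)/SE = (44.68−46)/1.7961 = -0.7349
p-value (two-sided) = 0.46237
At α=0.1: p ≥ α → fail to reject H₀

reject H₀: no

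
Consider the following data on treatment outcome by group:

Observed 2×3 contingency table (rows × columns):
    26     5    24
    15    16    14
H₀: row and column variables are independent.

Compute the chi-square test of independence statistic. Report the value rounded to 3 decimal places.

Row totals [55, 45], col totals [41, 21, 38], n=100
χ² = (26−22.55)²/22.55 + (5−11.55)²/11.55 + (24−20.90)²/20.90 + (15−18.45)²/18.45 + (16−9.45)²/9.45 + (14−17.10)²/17.10 = 10.4492
df = 2

test statistic = 10.449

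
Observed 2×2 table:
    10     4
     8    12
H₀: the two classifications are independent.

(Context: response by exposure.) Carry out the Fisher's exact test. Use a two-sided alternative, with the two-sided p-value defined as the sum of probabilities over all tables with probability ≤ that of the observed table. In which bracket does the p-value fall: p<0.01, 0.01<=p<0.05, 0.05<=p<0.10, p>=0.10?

p-value bracket: 0.05<=p<0.10

Margins: r₁=14, r₂=20, c₁=18, c₂=16, n=34
p_obs = C(14,10)·C(20,8)/C(34,18); sum pmf over tables with pmf ≤ p_obs
p-value (two-sided) = 0.09209
→ bracket: 0.05<=p<0.10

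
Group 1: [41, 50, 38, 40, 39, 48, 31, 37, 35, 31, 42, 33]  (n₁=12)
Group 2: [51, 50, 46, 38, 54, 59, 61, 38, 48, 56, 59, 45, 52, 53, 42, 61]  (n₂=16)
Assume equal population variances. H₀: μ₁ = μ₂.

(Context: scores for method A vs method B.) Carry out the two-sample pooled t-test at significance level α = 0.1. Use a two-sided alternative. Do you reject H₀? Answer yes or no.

reject H₀: yes

x̄₁=38.750, s₁=6.032, n₁=12
x̄₂=50.812, s₂=7.556, n₂=16
s_p² = [11·6.032² + 15·7.556²]/26 = 48.3341
SE = √(s_p²·(1/12+1/16)) = 2.6549
t = (38.750−50.812)/2.6549 = -4.5434
df = 26
p-value (two-sided) = 0.00011
At α=0.1: p < α → reject H₀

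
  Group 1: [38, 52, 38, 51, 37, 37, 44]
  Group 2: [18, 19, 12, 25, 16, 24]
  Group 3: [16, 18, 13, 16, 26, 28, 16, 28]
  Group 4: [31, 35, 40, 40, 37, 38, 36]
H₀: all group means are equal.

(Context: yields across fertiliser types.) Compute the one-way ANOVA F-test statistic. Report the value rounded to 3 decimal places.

Group means [42.43, 19.00, 20.12, 36.71], grand mean 29.607
SSB = Σnᵢ(x̄ᵢ−x̄)² = 2898.661; SSW = ΣΣ(x−x̄ᵢ)² = 710.018
MSB = 2898.661/3 = 966.2202; MSW = 710.018/24 = 29.5841
F = MSB/MSW = 32.6601
df = (3, 24)

test statistic = 32.660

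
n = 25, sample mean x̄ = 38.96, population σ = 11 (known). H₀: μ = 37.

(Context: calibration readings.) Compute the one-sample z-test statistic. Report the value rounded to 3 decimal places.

test statistic = 0.891

SE = σ/√n = 11/√25 = 2.2000
z = (x̄−μ₀)/SE = (38.96−37)/2.2000 = 0.8909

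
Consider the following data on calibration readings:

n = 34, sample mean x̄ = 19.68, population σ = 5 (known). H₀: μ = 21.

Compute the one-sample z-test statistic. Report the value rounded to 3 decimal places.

test statistic = -1.539

SE = σ/√n = 5/√34 = 0.8575
z = (x̄−μ₀)/SE = (19.68−21)/0.8575 = -1.5394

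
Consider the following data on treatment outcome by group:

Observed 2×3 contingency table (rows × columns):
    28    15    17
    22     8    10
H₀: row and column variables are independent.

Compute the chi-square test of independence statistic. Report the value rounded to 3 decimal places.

Row totals [60, 40], col totals [50, 23, 27], n=100
χ² = (28−30.00)²/30.00 + (15−13.80)²/13.80 + (17−16.20)²/16.20 + (22−20.00)²/20.00 + (8−9.20)²/9.20 + (10−10.80)²/10.80 = 0.6930
df = 2

test statistic = 0.693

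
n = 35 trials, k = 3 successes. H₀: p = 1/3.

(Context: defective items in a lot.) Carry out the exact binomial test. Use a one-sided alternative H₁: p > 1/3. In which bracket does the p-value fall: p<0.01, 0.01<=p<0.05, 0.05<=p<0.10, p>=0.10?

Exact binomial: n=35, k=3, p₀=1/3=0.3333
P(X≥3) from Σ C(n,i)·p₀^i·(1−p₀)^(n−i)
p-value (one-sided, H₁ greater) = 0.99989
→ bracket: p>=0.10

p-value bracket: p>=0.10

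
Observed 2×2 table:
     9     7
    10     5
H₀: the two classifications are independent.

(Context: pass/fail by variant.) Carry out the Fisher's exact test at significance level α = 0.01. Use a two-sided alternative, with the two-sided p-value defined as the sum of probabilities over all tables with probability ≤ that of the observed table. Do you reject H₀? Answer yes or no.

Margins: r₁=16, r₂=15, c₁=19, c₂=12, n=31
p_obs = C(16,9)·C(15,10)/C(31,19); sum pmf over tables with pmf ≤ p_obs
p-value (two-sided) = 0.71599
At α=0.01: p ≥ α → fail to reject H₀

reject H₀: no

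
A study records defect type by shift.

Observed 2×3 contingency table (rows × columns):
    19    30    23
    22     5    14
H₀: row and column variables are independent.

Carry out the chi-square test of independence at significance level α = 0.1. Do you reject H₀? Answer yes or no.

reject H₀: yes

Row totals [72, 41], col totals [41, 35, 37], n=113
χ² = (19−26.12)²/26.12 + (30−22.30)²/22.30 + (23−23.58)²/23.58 + (22−14.88)²/14.88 + (5−12.70)²/12.70 + (14−13.42)²/13.42 = 12.7186
df = 2
p-value (upper-tail) = 0.00173
At α=0.1: p < α → reject H₀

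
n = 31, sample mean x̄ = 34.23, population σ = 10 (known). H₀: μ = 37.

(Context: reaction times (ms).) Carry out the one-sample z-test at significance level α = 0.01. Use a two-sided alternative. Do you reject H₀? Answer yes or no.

reject H₀: no

SE = σ/√n = 10/√31 = 1.7961
z = (x̄−μ₀)/SE = (34.23−37)/1.7961 = -1.5423
p-value (two-sided) = 0.12301
At α=0.01: p ≥ α → fail to reject H₀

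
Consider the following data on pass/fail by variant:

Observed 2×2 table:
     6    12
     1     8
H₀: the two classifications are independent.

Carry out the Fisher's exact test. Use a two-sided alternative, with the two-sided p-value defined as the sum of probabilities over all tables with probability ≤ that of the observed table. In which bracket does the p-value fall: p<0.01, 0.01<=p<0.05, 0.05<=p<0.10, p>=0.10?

Margins: r₁=18, r₂=9, c₁=7, c₂=20, n=27
p_obs = C(18,6)·C(9,1)/C(27,7); sum pmf over tables with pmf ≤ p_obs
p-value (two-sided) = 0.36321
→ bracket: p>=0.10

p-value bracket: p>=0.10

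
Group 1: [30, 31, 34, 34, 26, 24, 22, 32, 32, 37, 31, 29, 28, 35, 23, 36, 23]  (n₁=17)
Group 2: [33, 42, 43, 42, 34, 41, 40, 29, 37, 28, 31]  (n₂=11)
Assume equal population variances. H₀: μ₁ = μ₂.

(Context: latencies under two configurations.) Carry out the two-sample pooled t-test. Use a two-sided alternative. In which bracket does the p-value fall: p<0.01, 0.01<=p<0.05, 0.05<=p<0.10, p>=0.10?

p-value bracket: p<0.01

x̄₁=29.824, s₁=4.812, n₁=17
x̄₂=36.364, s₂=5.591, n₂=11
s_p² = [16·4.812² + 10·5.591²]/26 = 26.2698
SE = √(s_p²·(1/17+1/11)) = 1.9833
t = (29.824−36.364)/1.9833 = -3.2976
df = 26
p-value (two-sided) = 0.00283
→ bracket: p<0.01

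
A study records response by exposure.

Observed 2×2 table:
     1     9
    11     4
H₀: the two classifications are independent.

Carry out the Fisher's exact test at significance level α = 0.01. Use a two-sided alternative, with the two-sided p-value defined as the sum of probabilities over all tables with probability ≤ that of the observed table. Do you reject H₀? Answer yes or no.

Margins: r₁=10, r₂=15, c₁=12, c₂=13, n=25
p_obs = C(10,1)·C(15,11)/C(25,12); sum pmf over tables with pmf ≤ p_obs
p-value (two-sided) = 0.00361
At α=0.01: p < α → reject H₀

reject H₀: yes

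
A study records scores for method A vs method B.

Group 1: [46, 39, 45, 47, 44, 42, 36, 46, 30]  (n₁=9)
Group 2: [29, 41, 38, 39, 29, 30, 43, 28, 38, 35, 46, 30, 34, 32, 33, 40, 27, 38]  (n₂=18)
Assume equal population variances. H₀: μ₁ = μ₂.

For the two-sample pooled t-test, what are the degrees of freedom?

df = n₁ + n₂ − 2 = 9 + 18 − 2 = 25

degrees of freedom = 25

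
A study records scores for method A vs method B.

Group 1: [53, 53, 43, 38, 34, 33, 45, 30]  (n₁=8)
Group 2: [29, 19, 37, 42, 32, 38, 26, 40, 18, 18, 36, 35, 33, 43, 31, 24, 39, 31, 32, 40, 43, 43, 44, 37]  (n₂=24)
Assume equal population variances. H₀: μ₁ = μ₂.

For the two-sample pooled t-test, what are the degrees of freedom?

df = n₁ + n₂ − 2 = 8 + 24 − 2 = 30

degrees of freedom = 30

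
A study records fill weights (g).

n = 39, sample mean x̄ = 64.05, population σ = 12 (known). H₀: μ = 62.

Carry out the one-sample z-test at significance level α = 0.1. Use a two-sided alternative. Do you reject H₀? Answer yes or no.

SE = σ/√n = 12/√39 = 1.9215
z = (x̄−μ₀)/SE = (64.05−62)/1.9215 = 1.0669
p-value (two-sided) = 0.28604
At α=0.1: p ≥ α → fail to reject H₀

reject H₀: no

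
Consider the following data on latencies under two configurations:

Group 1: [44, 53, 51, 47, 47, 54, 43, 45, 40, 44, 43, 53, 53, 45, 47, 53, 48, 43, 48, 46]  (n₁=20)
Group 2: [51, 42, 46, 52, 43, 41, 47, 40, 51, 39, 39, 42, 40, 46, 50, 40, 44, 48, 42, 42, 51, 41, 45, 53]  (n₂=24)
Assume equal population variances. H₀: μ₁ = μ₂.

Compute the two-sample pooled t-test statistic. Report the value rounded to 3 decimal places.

test statistic = 1.921

x̄₁=47.350, s₁=4.184, n₁=20
x̄₂=44.792, s₂=4.568, n₂=24
s_p² = [19·4.184² + 23·4.568²]/42 = 19.3454
SE = √(s_p²·(1/20+1/24)) = 1.3317
t = (47.350−44.792)/1.3317 = 1.9212
df = 42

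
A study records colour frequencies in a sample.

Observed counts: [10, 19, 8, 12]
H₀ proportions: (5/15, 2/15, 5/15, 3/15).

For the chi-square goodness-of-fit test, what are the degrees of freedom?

df = k − 1 = 4 − 1 = 3

degrees of freedom = 3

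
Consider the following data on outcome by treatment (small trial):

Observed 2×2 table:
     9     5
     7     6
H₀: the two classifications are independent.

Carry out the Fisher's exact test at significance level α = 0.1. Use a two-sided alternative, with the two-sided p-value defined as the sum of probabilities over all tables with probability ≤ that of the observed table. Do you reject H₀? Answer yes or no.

Margins: r₁=14, r₂=13, c₁=16, c₂=11, n=27
p_obs = C(14,9)·C(13,7)/C(27,16); sum pmf over tables with pmf ≤ p_obs
p-value (two-sided) = 0.70357
At α=0.1: p ≥ α → fail to reject H₀

reject H₀: no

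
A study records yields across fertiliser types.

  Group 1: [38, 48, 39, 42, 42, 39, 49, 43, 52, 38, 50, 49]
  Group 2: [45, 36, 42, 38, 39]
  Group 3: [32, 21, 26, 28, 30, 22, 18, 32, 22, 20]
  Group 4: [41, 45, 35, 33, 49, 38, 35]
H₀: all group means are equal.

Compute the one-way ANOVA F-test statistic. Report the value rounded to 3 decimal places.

Group means [44.08, 40.00, 25.10, 39.43], grand mean 36.941
SSB = Σnᵢ(x̄ᵢ−x̄)² = 2104.351; SSW = ΣΣ(x−x̄ᵢ)² = 795.531
MSB = 2104.351/3 = 701.4505; MSW = 795.531/30 = 26.5177
F = MSB/MSW = 26.4522
df = (3, 30)

test statistic = 26.452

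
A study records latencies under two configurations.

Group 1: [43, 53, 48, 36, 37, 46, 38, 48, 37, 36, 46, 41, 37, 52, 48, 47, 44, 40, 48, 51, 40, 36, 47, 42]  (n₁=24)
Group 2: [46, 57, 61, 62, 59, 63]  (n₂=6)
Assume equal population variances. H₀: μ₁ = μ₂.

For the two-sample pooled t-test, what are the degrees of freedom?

df = n₁ + n₂ − 2 = 24 + 6 − 2 = 28

degrees of freedom = 28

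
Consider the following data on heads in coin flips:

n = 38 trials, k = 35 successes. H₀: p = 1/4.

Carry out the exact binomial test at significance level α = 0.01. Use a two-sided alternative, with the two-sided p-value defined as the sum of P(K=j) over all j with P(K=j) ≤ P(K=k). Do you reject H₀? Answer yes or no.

Exact binomial: n=38, k=35, p₀=1/4=0.2500
P(X=j) = C(n,j)·p₀^j·(1−p₀)^(n−j); p = Σ P(X=j) over j with P(X=j) ≤ P(X=35)
p-value (two-sided) = 0.00000
At α=0.01: p < α → reject H₀

reject H₀: yes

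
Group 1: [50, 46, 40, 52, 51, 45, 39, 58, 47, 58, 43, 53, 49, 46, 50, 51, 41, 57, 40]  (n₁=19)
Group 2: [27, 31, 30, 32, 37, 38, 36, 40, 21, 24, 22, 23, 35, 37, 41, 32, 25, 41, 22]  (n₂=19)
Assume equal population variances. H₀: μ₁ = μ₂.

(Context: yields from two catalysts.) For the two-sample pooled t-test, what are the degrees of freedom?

degrees of freedom = 36

df = n₁ + n₂ − 2 = 19 + 19 − 2 = 36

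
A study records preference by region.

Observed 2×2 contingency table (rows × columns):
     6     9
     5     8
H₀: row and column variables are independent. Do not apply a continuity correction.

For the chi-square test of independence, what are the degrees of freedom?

df = (r−1)(c−1) = (2−1)·(2−1) = 1

degrees of freedom = 1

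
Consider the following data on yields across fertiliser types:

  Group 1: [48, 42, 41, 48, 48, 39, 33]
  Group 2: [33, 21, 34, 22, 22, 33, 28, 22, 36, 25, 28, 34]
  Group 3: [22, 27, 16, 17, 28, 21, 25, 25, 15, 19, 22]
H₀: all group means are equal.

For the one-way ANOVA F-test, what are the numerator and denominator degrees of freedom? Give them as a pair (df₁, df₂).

degrees of freedom = [2, 27]

k = 3 groups, N = 30 total
df = (k−1, N−k) = (3−1, 30−3) = (2, 27)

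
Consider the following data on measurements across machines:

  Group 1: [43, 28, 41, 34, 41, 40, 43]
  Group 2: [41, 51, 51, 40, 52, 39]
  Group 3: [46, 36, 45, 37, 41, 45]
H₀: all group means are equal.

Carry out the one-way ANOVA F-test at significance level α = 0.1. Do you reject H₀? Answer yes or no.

Group means [38.57, 45.67, 41.67], grand mean 41.789
SSB = Σnᵢ(x̄ᵢ−x̄)² = 162.777; SSW = ΣΣ(x−x̄ᵢ)² = 476.381
MSB = 162.777/2 = 81.3885; MSW = 476.381/16 = 29.7738
F = MSB/MSW = 2.7336
df = (2, 16)
p-value (upper-tail) = 0.09523
At α=0.1: p < α → reject H₀

reject H₀: yes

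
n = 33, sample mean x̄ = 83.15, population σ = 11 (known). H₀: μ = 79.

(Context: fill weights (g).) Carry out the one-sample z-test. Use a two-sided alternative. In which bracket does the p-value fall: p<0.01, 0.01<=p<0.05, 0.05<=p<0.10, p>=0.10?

SE = σ/√n = 11/√33 = 1.9149
z = (x̄−μ₀)/SE = (83.15−79)/1.9149 = 2.1673
p-value (two-sided) = 0.03021
→ bracket: 0.01<=p<0.05

p-value bracket: 0.01<=p<0.05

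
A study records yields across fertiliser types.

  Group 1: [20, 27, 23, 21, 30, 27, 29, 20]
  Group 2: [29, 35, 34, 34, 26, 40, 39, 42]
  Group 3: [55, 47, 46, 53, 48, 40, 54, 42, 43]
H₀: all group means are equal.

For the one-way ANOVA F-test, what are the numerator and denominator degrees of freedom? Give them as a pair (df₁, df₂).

degrees of freedom = [2, 22]

k = 3 groups, N = 25 total
df = (k−1, N−k) = (3−1, 25−3) = (2, 22)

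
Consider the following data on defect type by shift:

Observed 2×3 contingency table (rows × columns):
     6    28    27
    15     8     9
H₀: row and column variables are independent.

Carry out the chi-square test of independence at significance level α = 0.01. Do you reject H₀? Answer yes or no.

reject H₀: yes

Row totals [61, 32], col totals [21, 36, 36], n=93
χ² = (6−13.77)²/13.77 + (28−23.61)²/23.61 + (27−23.61)²/23.61 + (15−7.23)²/7.23 + (8−12.39)²/12.39 + (9−12.39)²/12.39 = 16.5328
df = 2
p-value (upper-tail) = 0.00026
At α=0.01: p < α → reject H₀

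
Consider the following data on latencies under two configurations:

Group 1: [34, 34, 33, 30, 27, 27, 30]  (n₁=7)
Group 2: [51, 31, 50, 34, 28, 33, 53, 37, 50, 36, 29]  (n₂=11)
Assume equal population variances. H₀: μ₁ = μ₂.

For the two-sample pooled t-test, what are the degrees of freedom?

df = n₁ + n₂ − 2 = 7 + 11 − 2 = 16

degrees of freedom = 16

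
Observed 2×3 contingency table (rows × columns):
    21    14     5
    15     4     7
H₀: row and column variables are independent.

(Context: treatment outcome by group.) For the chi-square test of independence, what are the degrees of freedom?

df = (r−1)(c−1) = (2−1)·(3−1) = 2

degrees of freedom = 2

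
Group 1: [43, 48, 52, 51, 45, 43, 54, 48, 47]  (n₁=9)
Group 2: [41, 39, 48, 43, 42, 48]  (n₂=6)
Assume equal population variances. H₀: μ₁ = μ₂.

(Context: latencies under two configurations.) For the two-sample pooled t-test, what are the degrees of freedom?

df = n₁ + n₂ − 2 = 9 + 6 − 2 = 13

degrees of freedom = 13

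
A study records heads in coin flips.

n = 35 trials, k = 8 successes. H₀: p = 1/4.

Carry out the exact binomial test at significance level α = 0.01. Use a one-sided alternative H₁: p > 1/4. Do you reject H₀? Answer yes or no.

reject H₀: no

Exact binomial: n=35, k=8, p₀=1/4=0.2500
P(X≥8) from Σ C(n,i)·p₀^i·(1−p₀)^(n−i)
p-value (one-sided, H₁ greater) = 0.67772
At α=0.01: p ≥ α → fail to reject H₀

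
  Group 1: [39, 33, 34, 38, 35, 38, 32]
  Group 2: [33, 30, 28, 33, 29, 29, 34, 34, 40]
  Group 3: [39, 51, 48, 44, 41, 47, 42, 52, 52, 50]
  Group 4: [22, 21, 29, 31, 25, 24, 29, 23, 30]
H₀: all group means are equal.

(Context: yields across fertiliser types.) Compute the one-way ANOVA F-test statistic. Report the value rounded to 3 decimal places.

test statistic = 46.117

Group means [35.57, 32.22, 46.60, 26.00], grand mean 35.400
SSB = Σnᵢ(x̄ᵢ−x̄)² = 2140.730; SSW = ΣΣ(x−x̄ᵢ)² = 479.670
MSB = 2140.730/3 = 713.5767; MSW = 479.670/31 = 15.4732
F = MSB/MSW = 46.1169
df = (3, 31)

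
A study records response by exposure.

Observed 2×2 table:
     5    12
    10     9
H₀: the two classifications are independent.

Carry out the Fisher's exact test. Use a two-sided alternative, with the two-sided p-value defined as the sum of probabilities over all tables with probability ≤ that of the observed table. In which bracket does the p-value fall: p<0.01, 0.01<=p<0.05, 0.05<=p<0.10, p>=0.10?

Margins: r₁=17, r₂=19, c₁=15, c₂=21, n=36
p_obs = C(17,5)·C(19,10)/C(36,15); sum pmf over tables with pmf ≤ p_obs
p-value (two-sided) = 0.19221
→ bracket: p>=0.10

p-value bracket: p>=0.10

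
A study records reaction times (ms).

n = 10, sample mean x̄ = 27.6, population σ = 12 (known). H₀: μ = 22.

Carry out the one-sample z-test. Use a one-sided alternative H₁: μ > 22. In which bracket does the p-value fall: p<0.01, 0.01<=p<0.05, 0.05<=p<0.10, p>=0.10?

SE = σ/√n = 12/√10 = 3.7947
z = (x̄−μ₀)/SE = (27.6−22)/3.7947 = 1.4757
p-value (one-sided, H₁ greater) = 0.07001
→ bracket: 0.05<=p<0.10

p-value bracket: 0.05<=p<0.10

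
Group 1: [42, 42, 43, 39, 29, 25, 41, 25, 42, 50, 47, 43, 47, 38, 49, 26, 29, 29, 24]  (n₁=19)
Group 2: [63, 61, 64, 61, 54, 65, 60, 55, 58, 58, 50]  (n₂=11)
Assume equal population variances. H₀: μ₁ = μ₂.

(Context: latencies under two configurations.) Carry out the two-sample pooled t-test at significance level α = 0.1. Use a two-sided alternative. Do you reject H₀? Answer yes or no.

x̄₁=37.368, s₁=8.970, n₁=19
x̄₂=59.000, s₂=4.583, n₂=11
s_p² = [18·8.970² + 10·4.583²]/28 = 59.2293
SE = √(s_p²·(1/19+1/11)) = 2.9158
t = (37.368−59.000)/2.9158 = -7.4188
df = 28
p-value (two-sided) = 0.00000
At α=0.1: p < α → reject H₀

reject H₀: yes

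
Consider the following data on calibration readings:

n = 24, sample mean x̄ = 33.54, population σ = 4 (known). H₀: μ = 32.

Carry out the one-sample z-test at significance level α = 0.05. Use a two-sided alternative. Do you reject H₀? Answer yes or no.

reject H₀: no

SE = σ/√n = 4/√24 = 0.8165
z = (x̄−μ₀)/SE = (33.54−32)/0.8165 = 1.8861
p-value (two-sided) = 0.05928
At α=0.05: p ≥ α → fail to reject H₀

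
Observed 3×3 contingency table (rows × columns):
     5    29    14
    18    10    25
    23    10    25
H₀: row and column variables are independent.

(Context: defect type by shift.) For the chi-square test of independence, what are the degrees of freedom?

df = (r−1)(c−1) = (3−1)·(3−1) = 4

degrees of freedom = 4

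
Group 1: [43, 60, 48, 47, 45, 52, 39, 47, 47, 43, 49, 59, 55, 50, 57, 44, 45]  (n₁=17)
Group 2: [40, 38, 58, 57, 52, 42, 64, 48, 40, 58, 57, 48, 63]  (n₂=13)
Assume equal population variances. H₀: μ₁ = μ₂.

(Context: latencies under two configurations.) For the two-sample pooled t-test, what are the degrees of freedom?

df = n₁ + n₂ − 2 = 17 + 13 − 2 = 28

degrees of freedom = 28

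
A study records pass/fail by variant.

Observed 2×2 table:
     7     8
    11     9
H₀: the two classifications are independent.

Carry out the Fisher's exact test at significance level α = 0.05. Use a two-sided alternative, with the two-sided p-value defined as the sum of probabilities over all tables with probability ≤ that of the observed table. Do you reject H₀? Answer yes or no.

reject H₀: no

Margins: r₁=15, r₂=20, c₁=18, c₂=17, n=35
p_obs = C(15,7)·C(20,11)/C(35,18); sum pmf over tables with pmf ≤ p_obs
p-value (two-sided) = 0.73799
At α=0.05: p ≥ α → fail to reject H₀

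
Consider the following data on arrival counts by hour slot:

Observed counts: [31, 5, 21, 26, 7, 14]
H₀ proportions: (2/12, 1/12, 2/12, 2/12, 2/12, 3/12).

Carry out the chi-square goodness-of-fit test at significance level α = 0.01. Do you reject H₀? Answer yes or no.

n = 104; E_i = n·p_i = [17.33, 8.67, 17.33, 17.33, 17.33, 26.00]
χ² = (31−17.33)²/17.33 + (5−8.67)²/8.67 + (21−17.33)²/17.33 + (26−17.33)²/17.33 + (7−17.33)²/17.33 + (14−26.00)²/26.00 = 29.1346
df = 5
p-value (upper-tail) = 0.00002
At α=0.01: p < α → reject H₀

reject H₀: yes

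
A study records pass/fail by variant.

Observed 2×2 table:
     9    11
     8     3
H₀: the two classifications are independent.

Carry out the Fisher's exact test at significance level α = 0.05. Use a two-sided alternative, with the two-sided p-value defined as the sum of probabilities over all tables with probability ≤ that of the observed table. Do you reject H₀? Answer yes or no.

reject H₀: no

Margins: r₁=20, r₂=11, c₁=17, c₂=14, n=31
p_obs = C(20,9)·C(11,8)/C(31,17); sum pmf over tables with pmf ≤ p_obs
p-value (two-sided) = 0.25800
At α=0.05: p ≥ α → fail to reject H₀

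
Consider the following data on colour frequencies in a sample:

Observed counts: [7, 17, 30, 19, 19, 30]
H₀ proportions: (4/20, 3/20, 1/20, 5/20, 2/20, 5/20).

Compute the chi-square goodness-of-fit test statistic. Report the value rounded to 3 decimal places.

n = 122; E_i = n·p_i = [24.40, 18.30, 6.10, 30.50, 12.20, 30.50]
χ² = (7−24.40)²/24.40 + (17−18.30)²/18.30 + (30−6.10)²/6.10 + (19−30.50)²/30.50 + (19−12.20)²/12.20 + (30−30.50)²/30.50 = 114.2760
df = 5

test statistic = 114.276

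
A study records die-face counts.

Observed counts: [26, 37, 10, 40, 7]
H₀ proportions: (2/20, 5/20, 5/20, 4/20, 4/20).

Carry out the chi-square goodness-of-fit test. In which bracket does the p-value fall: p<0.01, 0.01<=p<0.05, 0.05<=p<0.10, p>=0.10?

n = 120; E_i = n·p_i = [12.00, 30.00, 30.00, 24.00, 24.00]
χ² = (26−12.00)²/12.00 + (37−30.00)²/30.00 + (10−30.00)²/30.00 + (40−24.00)²/24.00 + (7−24.00)²/24.00 = 54.0083
df = 4
p-value (upper-tail) = 0.00000
→ bracket: p<0.01

p-value bracket: p<0.01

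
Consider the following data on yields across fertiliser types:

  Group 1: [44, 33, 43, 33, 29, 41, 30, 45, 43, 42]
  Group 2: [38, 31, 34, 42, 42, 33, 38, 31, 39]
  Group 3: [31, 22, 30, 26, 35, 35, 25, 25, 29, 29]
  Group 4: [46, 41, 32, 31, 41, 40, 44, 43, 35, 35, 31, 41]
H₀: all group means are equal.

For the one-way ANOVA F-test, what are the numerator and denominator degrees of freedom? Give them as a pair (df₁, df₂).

degrees of freedom = [3, 37]

k = 4 groups, N = 41 total
df = (k−1, N−k) = (4−1, 41−4) = (3, 37)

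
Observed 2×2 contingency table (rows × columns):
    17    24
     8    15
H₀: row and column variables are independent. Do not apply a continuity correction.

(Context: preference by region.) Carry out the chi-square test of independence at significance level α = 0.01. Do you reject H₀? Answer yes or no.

Row totals [41, 23], col totals [25, 39], n=64
χ² = (17−16.02)²/16.02 + (24−24.98)²/24.98 + (8−8.98)²/8.98 + (15−14.02)²/14.02 = 0.2763
df = 1
p-value (upper-tail) = 0.59915
At α=0.01: p ≥ α → fail to reject H₀

reject H₀: no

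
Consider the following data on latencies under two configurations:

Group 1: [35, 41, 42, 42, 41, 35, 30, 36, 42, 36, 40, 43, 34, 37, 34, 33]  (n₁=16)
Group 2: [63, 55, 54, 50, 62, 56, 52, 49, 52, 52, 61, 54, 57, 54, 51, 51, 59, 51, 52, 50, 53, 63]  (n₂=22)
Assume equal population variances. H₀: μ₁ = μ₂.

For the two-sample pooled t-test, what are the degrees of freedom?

df = n₁ + n₂ − 2 = 16 + 22 − 2 = 36

degrees of freedom = 36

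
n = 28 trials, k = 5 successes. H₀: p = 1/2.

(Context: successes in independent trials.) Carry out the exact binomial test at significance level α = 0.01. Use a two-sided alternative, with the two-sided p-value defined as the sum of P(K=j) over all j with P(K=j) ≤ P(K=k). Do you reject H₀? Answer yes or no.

reject H₀: yes

Exact binomial: n=28, k=5, p₀=1/2=0.5000
P(X=j) = C(n,j)·p₀^j·(1−p₀)^(n−j); p = Σ P(X=j) over j with P(X=j) ≤ P(X=5)
p-value (two-sided) = 0.00091
At α=0.01: p < α → reject H₀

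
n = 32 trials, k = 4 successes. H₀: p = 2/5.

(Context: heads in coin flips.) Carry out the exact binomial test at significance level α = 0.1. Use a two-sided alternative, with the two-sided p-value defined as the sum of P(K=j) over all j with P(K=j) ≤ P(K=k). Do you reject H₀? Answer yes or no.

reject H₀: yes

Exact binomial: n=32, k=4, p₀=2/5=0.4000
P(X=j) = C(n,j)·p₀^j·(1−p₀)^(n−j); p = Σ P(X=j) over j with P(X=j) ≤ P(X=4)
p-value (two-sided) = 0.00096
At α=0.1: p < α → reject H₀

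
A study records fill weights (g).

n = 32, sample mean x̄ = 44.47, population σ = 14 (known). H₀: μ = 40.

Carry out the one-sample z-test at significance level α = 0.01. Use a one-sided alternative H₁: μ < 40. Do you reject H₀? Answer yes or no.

SE = σ/√n = 14/√32 = 2.4749
z = (x̄−μ₀)/SE = (44.47−40)/2.4749 = 1.8062
p-value (one-sided, H₁ less) = 0.96455
At α=0.01: p ≥ α → fail to reject H₀

reject H₀: no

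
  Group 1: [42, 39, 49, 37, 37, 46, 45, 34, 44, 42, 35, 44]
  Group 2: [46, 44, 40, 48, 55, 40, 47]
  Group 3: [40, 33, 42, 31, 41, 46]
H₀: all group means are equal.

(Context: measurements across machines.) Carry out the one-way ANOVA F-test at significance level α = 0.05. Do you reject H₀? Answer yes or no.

Group means [41.17, 45.71, 38.83], grand mean 41.880
SSB = Σnᵢ(x̄ᵢ−x̄)² = 164.711; SSW = ΣΣ(x−x̄ᵢ)² = 569.929
MSB = 164.711/2 = 82.3557; MSW = 569.929/22 = 25.9058
F = MSB/MSW = 3.1790
df = (2, 22)
p-value (upper-tail) = 0.06126
At α=0.05: p ≥ α → fail to reject H₀

reject H₀: no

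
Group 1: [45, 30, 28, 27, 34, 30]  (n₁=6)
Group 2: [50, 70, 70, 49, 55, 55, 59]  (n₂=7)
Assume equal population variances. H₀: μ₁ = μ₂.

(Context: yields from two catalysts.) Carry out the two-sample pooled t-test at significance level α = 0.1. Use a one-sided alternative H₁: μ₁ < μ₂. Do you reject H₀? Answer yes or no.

reject H₀: yes

x̄₁=32.333, s₁=6.653, n₁=6
x̄₂=58.286, s₂=8.674, n₂=7
s_p² = [5·6.653² + 6·8.674²]/11 = 61.1602
SE = √(s_p²·(1/6+1/7)) = 4.3509
t = (32.333−58.286)/4.3509 = -5.9648
df = 11
p-value (one-sided, H₁ less) = 0.00005
At α=0.1: p < α → reject H₀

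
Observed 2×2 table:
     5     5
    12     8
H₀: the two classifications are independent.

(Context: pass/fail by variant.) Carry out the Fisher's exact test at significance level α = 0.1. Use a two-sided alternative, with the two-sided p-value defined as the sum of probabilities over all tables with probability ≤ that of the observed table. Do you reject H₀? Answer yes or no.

Margins: r₁=10, r₂=20, c₁=17, c₂=13, n=30
p_obs = C(10,5)·C(20,12)/C(30,17); sum pmf over tables with pmf ≤ p_obs
p-value (two-sided) = 0.70548
At α=0.1: p ≥ α → fail to reject H₀

reject H₀: no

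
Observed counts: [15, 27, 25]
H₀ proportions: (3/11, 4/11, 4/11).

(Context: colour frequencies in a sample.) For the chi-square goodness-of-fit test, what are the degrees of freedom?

df = k − 1 = 3 − 1 = 2

degrees of freedom = 2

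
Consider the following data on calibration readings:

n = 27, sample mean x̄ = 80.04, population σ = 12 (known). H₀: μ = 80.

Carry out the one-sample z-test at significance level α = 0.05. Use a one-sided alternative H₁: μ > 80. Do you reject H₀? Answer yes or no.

SE = σ/√n = 12/√27 = 2.3094
z = (x̄−μ₀)/SE = (80.04−80)/2.3094 = 0.0173
p-value (one-sided, H₁ greater) = 0.49309
At α=0.05: p ≥ α → fail to reject H₀

reject H₀: no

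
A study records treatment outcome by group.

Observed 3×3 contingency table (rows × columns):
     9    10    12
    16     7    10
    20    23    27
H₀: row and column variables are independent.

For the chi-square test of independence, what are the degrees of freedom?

degrees of freedom = 4

df = (r−1)(c−1) = (3−1)·(3−1) = 4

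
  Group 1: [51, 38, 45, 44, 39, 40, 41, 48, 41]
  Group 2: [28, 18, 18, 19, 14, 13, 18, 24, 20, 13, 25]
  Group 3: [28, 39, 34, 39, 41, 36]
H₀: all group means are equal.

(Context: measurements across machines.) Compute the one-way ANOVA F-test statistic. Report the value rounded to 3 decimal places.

test statistic = 68.530

Group means [43.00, 19.09, 36.17], grand mean 31.308
SSB = Σnᵢ(x̄ᵢ−x̄)² = 3013.796; SSW = ΣΣ(x−x̄ᵢ)² = 505.742
MSB = 3013.796/2 = 1506.8980; MSW = 505.742/23 = 21.9888
F = MSB/MSW = 68.5302
df = (2, 23)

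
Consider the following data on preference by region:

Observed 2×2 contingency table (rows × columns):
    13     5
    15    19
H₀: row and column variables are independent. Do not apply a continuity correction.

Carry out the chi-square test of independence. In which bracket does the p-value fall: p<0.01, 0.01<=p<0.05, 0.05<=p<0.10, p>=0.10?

Row totals [18, 34], col totals [28, 24], n=52
χ² = (13−9.69)²/9.69 + (5−8.31)²/8.31 + (15−18.31)²/18.31 + (19−15.69)²/15.69 = 3.7406
df = 1
p-value (upper-tail) = 0.05311
→ bracket: 0.05<=p<0.10

p-value bracket: 0.05<=p<0.10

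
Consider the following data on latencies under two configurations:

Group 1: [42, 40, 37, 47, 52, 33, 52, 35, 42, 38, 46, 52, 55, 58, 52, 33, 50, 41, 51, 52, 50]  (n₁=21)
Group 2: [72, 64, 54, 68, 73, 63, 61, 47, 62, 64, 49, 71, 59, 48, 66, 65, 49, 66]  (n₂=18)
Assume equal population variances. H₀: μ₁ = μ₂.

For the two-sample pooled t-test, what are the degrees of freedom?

degrees of freedom = 37

df = n₁ + n₂ − 2 = 21 + 18 − 2 = 37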